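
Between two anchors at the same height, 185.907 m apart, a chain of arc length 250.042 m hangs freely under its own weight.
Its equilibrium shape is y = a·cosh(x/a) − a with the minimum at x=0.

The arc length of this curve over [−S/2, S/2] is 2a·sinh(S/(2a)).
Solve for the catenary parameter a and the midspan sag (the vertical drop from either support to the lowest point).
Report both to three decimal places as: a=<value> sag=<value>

a=67.717 sag=74.465

seed: a₀ = √(S³/(24(L−S))) = √(185.907³/(24·64.135)) = 64.608617
iter 1: u=1.438717  f(a)=+6.974e+00  f'(a)=-2.428e+00  a ← 64.608617 − (+6.974e+00/-2.428e+00) = 67.481266
iter 2: u=1.377471  f(a)=+4.921e-01  f'(a)=-2.096e+00  a ← 67.481266 − (+4.921e-01/-2.096e+00) = 67.716028
iter 3: u=1.372696  f(a)=+2.862e-03  f'(a)=-2.072e+00  a ← 67.716028 − (+2.862e-03/-2.072e+00) = 67.717409
iter 4: u=1.372668  f(a)=+9.799e-08  f'(a)=-2.072e+00  a ← 67.717409 − (+9.799e-08/-2.072e+00) = 67.717409
iter 5: u=1.372668  f(a)=+2.842e-14  f'(a)=-2.072e+00  a ← 67.717409 − (+2.842e-14/-2.072e+00) = 67.717409
converged: |Δa| < 1e-12 after 5 iterations
sag = a·(cosh(S/(2a)) − 1) = 67.717409·(cosh(1.372668) − 1) = 74.465213
T_max/T_min = cosh(S/(2a)) = 2.099647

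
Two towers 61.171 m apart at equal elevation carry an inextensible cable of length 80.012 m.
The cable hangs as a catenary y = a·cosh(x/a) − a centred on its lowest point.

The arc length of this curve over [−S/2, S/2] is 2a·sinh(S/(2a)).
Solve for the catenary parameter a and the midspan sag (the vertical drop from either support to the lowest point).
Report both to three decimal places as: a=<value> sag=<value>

seed: a₀ = √(S³/(24(L−S))) = √(61.171³/(24·18.841)) = 22.498874
iter 1: u=1.359424  f(a)=+1.820e+00  f'(a)=-2.005e+00  a ← 22.498874 − (+1.820e+00/-2.005e+00) = 23.406150
iter 2: u=1.306729  f(a)=+1.159e-01  f'(a)=-1.758e+00  a ← 23.406150 − (+1.159e-01/-1.758e+00) = 23.472067
iter 3: u=1.303059  f(a)=+5.403e-04  f'(a)=-1.741e+00  a ← 23.472067 − (+5.403e-04/-1.741e+00) = 23.472377
iter 4: u=1.303042  f(a)=+1.187e-08  f'(a)=-1.741e+00  a ← 23.472377 − (+1.187e-08/-1.741e+00) = 23.472377
iter 5: u=1.303042  f(a)=+0.000e+00  f'(a)=-1.741e+00  a ← 23.472377 − (+0.000e+00/-1.741e+00) = 23.472377
converged: |Δa| < 1e-12 after 5 iterations
sag = a·(cosh(S/(2a)) − 1) = 23.472377·(cosh(1.303042) − 1) = 22.911160
T_max/T_min = cosh(S/(2a)) = 1.976090

a=23.472 sag=22.911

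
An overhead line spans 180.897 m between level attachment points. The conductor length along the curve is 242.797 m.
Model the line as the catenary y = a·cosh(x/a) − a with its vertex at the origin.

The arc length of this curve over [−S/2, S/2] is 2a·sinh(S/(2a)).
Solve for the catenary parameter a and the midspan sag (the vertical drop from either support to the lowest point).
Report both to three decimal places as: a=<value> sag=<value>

a=66.139 sag=72.107

seed: a₀ = √(S³/(24(L−S))) = √(180.897³/(24·61.900)) = 63.124231
iter 1: u=1.432865  f(a)=+6.674e+00  f'(a)=-2.395e+00  a ← 63.124231 − (+6.674e+00/-2.395e+00) = 65.911401
iter 2: u=1.372274  f(a)=+4.675e-01  f'(a)=-2.070e+00  a ← 65.911401 − (+4.675e-01/-2.070e+00) = 66.137257
iter 3: u=1.367588  f(a)=+2.676e-03  f'(a)=-2.046e+00  a ← 66.137257 − (+2.676e-03/-2.046e+00) = 66.138565
iter 4: u=1.367561  f(a)=+8.875e-08  f'(a)=-2.046e+00  a ← 66.138565 − (+8.875e-08/-2.046e+00) = 66.138565
iter 5: u=1.367561  f(a)=+2.842e-14  f'(a)=-2.046e+00  a ← 66.138565 − (+2.842e-14/-2.046e+00) = 66.138565
converged: |Δa| < 1e-12 after 5 iterations
sag = a·(cosh(S/(2a)) − 1) = 66.138565·(cosh(1.367561) − 1) = 72.107251
T_max/T_min = cosh(S/(2a)) = 2.090245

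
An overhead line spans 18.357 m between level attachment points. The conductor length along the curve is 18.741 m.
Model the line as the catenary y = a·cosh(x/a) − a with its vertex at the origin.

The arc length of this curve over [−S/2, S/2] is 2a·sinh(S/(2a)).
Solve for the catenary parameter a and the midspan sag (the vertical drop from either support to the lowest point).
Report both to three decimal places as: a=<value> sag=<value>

a=25.989 sag=1.638

seed: a₀ = √(S³/(24(L−S))) = √(18.357³/(24·0.384)) = 25.907847
iter 1: u=0.354275  f(a)=+2.417e-03  f'(a)=-3.002e-02  a ← 25.907847 − (+2.417e-03/-3.002e-02) = 25.988368
iter 2: u=0.353177  f(a)=+1.131e-05  f'(a)=-2.974e-02  a ← 25.988368 − (+1.131e-05/-2.974e-02) = 25.988749
iter 3: u=0.353172  f(a)=+2.505e-10  f'(a)=-2.974e-02  a ← 25.988749 − (+2.505e-10/-2.974e-02) = 25.988749
iter 4: u=0.353172  f(a)=-3.553e-15  f'(a)=-2.974e-02  a ← 25.988749 − (-3.553e-15/-2.974e-02) = 25.988749
converged: |Δa| < 1e-12 after 4 iterations
sag = a·(cosh(S/(2a)) − 1) = 25.988749·(cosh(0.353172) − 1) = 1.637712
T_max/T_min = cosh(S/(2a)) = 1.063016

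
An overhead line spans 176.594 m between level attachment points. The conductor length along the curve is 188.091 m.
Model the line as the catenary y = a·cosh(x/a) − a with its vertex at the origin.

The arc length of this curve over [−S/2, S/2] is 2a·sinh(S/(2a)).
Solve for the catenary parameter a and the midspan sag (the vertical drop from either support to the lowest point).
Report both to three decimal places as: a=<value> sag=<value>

a=142.635 sag=28.214

seed: a₀ = √(S³/(24(L−S))) = √(176.594³/(24·11.497)) = 141.275232
iter 1: u=0.625000  f(a)=+2.267e-01  f'(a)=-1.692e-01  a ← 141.275232 − (+2.267e-01/-1.692e-01) = 142.614715
iter 2: u=0.619130  f(a)=+3.264e-03  f'(a)=-1.644e-01  a ← 142.614715 − (+3.264e-03/-1.644e-01) = 142.634572
iter 3: u=0.619043  f(a)=+6.988e-07  f'(a)=-1.643e-01  a ← 142.634572 − (+6.988e-07/-1.643e-01) = 142.634576
iter 4: u=0.619043  f(a)=+5.684e-14  f'(a)=-1.643e-01  a ← 142.634576 − (+5.684e-14/-1.643e-01) = 142.634576
converged: |Δa| < 1e-12 after 4 iterations
sag = a·(cosh(S/(2a)) − 1) = 142.634576·(cosh(0.619043) − 1) = 28.213831
T_max/T_min = cosh(S/(2a)) = 1.197805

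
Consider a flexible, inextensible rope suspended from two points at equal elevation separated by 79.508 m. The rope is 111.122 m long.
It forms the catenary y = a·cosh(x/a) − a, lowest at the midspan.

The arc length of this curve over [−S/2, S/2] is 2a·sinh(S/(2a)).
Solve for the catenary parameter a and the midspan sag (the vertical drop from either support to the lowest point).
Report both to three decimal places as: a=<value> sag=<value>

a=27.151 sag=34.689

seed: a₀ = √(S³/(24(L−S))) = √(79.508³/(24·31.614)) = 25.737769
iter 1: u=1.544578  f(a)=+3.993e+00  f'(a)=-3.095e+00  a ← 25.737769 − (+3.993e+00/-3.095e+00) = 27.027815
iter 2: u=1.470855  f(a)=+3.198e-01  f'(a)=-2.617e+00  a ← 27.027815 − (+3.198e-01/-2.617e+00) = 27.150010
iter 3: u=1.464235  f(a)=+2.447e-03  f'(a)=-2.577e+00  a ← 27.150010 − (+2.447e-03/-2.577e+00) = 27.150959
iter 4: u=1.464184  f(a)=+1.457e-07  f'(a)=-2.577e+00  a ← 27.150959 − (+1.457e-07/-2.577e+00) = 27.150959
iter 5: u=1.464184  f(a)=+0.000e+00  f'(a)=-2.577e+00  a ← 27.150959 − (+0.000e+00/-2.577e+00) = 27.150959
converged: |Δa| < 1e-12 after 5 iterations
sag = a·(cosh(S/(2a)) − 1) = 27.150959·(cosh(1.464184) − 1) = 34.689152
T_max/T_min = cosh(S/(2a)) = 2.277640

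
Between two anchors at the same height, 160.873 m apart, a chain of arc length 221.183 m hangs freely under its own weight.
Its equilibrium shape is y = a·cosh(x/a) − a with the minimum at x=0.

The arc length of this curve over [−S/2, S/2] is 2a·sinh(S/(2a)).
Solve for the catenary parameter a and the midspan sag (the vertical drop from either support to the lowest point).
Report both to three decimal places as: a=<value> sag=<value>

seed: a₀ = √(S³/(24(L−S))) = √(160.873³/(24·60.310)) = 53.632057
iter 1: u=1.499784  f(a)=+7.158e+00  f'(a)=-2.797e+00  a ← 53.632057 − (+7.158e+00/-2.797e+00) = 56.190880
iter 2: u=1.431487  f(a)=+5.441e-01  f'(a)=-2.387e+00  a ← 56.190880 − (+5.441e-01/-2.387e+00) = 56.418863
iter 3: u=1.425702  f(a)=+3.717e-03  f'(a)=-2.354e+00  a ← 56.418863 − (+3.717e-03/-2.354e+00) = 56.420442
iter 4: u=1.425662  f(a)=+1.760e-07  f'(a)=-2.354e+00  a ← 56.420442 − (+1.760e-07/-2.354e+00) = 56.420442
iter 5: u=1.425662  f(a)=+0.000e+00  f'(a)=-2.354e+00  a ← 56.420442 − (+0.000e+00/-2.354e+00) = 56.420442
converged: |Δa| < 1e-12 after 5 iterations
sag = a·(cosh(S/(2a)) − 1) = 56.420442·(cosh(1.425662) − 1) = 67.731667
T_max/T_min = cosh(S/(2a)) = 2.200481

a=56.420 sag=67.732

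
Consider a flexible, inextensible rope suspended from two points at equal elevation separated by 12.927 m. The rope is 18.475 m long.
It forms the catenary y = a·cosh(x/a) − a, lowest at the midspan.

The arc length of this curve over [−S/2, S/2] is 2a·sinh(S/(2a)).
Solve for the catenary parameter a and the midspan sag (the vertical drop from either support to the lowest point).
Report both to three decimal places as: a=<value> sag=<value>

a=4.265 sag=5.909

seed: a₀ = √(S³/(24(L−S))) = √(12.927³/(24·5.548)) = 4.027845
iter 1: u=1.604704  f(a)=+7.597e-01  f'(a)=-3.533e+00  a ← 4.027845 − (+7.597e-01/-3.533e+00) = 4.242903
iter 2: u=1.523367  f(a)=+6.509e-02  f'(a)=-2.951e+00  a ← 4.242903 − (+6.509e-02/-2.951e+00) = 4.264959
iter 3: u=1.515489  f(a)=+5.767e-04  f'(a)=-2.899e+00  a ← 4.264959 − (+5.767e-04/-2.899e+00) = 4.265158
iter 4: u=1.515419  f(a)=+4.615e-08  f'(a)=-2.899e+00  a ← 4.265158 − (+4.615e-08/-2.899e+00) = 4.265158
iter 5: u=1.515419  f(a)=+3.553e-15  f'(a)=-2.899e+00  a ← 4.265158 − (+3.553e-15/-2.899e+00) = 4.265158
converged: |Δa| < 1e-12 after 5 iterations
sag = a·(cosh(S/(2a)) − 1) = 4.265158·(cosh(1.515419) − 1) = 5.909466
T_max/T_min = cosh(S/(2a)) = 2.385521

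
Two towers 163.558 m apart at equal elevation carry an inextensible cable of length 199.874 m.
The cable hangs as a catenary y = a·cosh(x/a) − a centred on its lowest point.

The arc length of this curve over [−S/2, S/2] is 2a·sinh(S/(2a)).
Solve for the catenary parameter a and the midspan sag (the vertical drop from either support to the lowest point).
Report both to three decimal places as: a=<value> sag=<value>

seed: a₀ = √(S³/(24(L−S))) = √(163.558³/(24·36.316)) = 70.852155
iter 1: u=1.154220  f(a)=+2.497e+00  f'(a)=-1.168e+00  a ← 70.852155 − (+2.497e+00/-1.168e+00) = 72.989546
iter 2: u=1.120421  f(a)=+1.175e-01  f'(a)=-1.061e+00  a ← 72.989546 − (+1.175e-01/-1.061e+00) = 73.100272
iter 3: u=1.118724  f(a)=+2.882e-04  f'(a)=-1.056e+00  a ← 73.100272 − (+2.882e-04/-1.056e+00) = 73.100545
iter 4: u=1.118719  f(a)=+1.745e-09  f'(a)=-1.056e+00  a ← 73.100545 − (+1.745e-09/-1.056e+00) = 73.100545
iter 5: u=1.118719  f(a)=+0.000e+00  f'(a)=-1.056e+00  a ← 73.100545 − (+0.000e+00/-1.056e+00) = 73.100545
converged: |Δa| < 1e-12 after 5 iterations
sag = a·(cosh(S/(2a)) − 1) = 73.100545·(cosh(1.118719) − 1) = 50.718248
T_max/T_min = cosh(S/(2a)) = 1.693815

a=73.101 sag=50.718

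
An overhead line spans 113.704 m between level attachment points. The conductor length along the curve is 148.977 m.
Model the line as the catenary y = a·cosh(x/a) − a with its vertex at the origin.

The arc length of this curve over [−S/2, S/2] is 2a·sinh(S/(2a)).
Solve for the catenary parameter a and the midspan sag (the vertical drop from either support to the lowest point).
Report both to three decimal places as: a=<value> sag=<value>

a=43.487 sag=42.767

seed: a₀ = √(S³/(24(L−S))) = √(113.704³/(24·35.273)) = 41.671276
iter 1: u=1.364297  f(a)=+3.432e+00  f'(a)=-2.030e+00  a ← 41.671276 − (+3.432e+00/-2.030e+00) = 43.362161
iter 2: u=1.311097  f(a)=+2.199e-01  f'(a)=-1.777e+00  a ← 43.362161 − (+2.199e-01/-1.777e+00) = 43.485924
iter 3: u=1.307366  f(a)=+1.040e-03  f'(a)=-1.760e+00  a ← 43.485924 − (+1.040e-03/-1.760e+00) = 43.486515
iter 4: u=1.307348  f(a)=+2.351e-08  f'(a)=-1.760e+00  a ← 43.486515 − (+2.351e-08/-1.760e+00) = 43.486515
iter 5: u=1.307348  f(a)=-2.842e-14  f'(a)=-1.760e+00  a ← 43.486515 − (-2.842e-14/-1.760e+00) = 43.486515
converged: |Δa| < 1e-12 after 5 iterations
sag = a·(cosh(S/(2a)) − 1) = 43.486515·(cosh(1.307348) − 1) = 42.766680
T_max/T_min = cosh(S/(2a)) = 1.983447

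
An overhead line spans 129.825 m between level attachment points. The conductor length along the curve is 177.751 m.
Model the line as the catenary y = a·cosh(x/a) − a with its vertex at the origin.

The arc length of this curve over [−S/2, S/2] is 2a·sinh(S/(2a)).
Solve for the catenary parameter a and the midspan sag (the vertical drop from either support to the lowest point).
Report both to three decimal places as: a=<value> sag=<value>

a=45.851 sag=54.155

seed: a₀ = √(S³/(24(L−S))) = √(129.825³/(24·47.926)) = 43.616045
iter 1: u=1.488271  f(a)=+5.596e+00  f'(a)=-2.725e+00  a ← 43.616045 − (+5.596e+00/-2.725e+00) = 45.670125
iter 2: u=1.421334  f(a)=+4.196e-01  f'(a)=-2.330e+00  a ← 45.670125 − (+4.196e-01/-2.330e+00) = 45.850228
iter 3: u=1.415751  f(a)=+2.782e-03  f'(a)=-2.299e+00  a ← 45.850228 − (+2.782e-03/-2.299e+00) = 45.851438
iter 4: u=1.415714  f(a)=+1.241e-07  f'(a)=-2.299e+00  a ← 45.851438 − (+1.241e-07/-2.299e+00) = 45.851438
iter 5: u=1.415714  f(a)=+0.000e+00  f'(a)=-2.299e+00  a ← 45.851438 − (+0.000e+00/-2.299e+00) = 45.851438
converged: |Δa| < 1e-12 after 5 iterations
sag = a·(cosh(S/(2a)) − 1) = 45.851438·(cosh(1.415714) − 1) = 54.154606
T_max/T_min = cosh(S/(2a)) = 2.181089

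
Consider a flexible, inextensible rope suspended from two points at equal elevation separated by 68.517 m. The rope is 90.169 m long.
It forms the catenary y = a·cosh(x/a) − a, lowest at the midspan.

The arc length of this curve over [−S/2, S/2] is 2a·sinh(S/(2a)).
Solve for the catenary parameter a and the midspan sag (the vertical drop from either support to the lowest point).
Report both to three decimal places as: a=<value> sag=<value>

seed: a₀ = √(S³/(24(L−S))) = √(68.517³/(24·21.652)) = 24.879570
iter 1: u=1.376973  f(a)=+2.148e+00  f'(a)=-2.094e+00  a ← 24.879570 − (+2.148e+00/-2.094e+00) = 25.905413
iter 2: u=1.322446  f(a)=+1.400e-01  f'(a)=-1.829e+00  a ← 25.905413 − (+1.400e-01/-1.829e+00) = 25.981953
iter 3: u=1.318550  f(a)=+6.863e-04  f'(a)=-1.811e+00  a ← 25.981953 − (+6.863e-04/-1.811e+00) = 25.982332
iter 4: u=1.318531  f(a)=+1.668e-08  f'(a)=-1.811e+00  a ← 25.982332 − (+1.668e-08/-1.811e+00) = 25.982332
iter 5: u=1.318531  f(a)=-1.421e-14  f'(a)=-1.811e+00  a ← 25.982332 − (-1.421e-14/-1.811e+00) = 25.982332
converged: |Δa| < 1e-12 after 5 iterations
sag = a·(cosh(S/(2a)) − 1) = 25.982332·(cosh(1.318531) − 1) = 26.053172
T_max/T_min = cosh(S/(2a)) = 2.002726

a=25.982 sag=26.053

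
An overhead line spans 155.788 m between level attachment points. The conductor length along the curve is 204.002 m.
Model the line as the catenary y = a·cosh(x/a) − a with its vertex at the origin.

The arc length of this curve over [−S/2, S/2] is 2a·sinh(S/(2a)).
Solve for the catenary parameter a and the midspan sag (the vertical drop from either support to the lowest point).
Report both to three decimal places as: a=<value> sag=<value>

seed: a₀ = √(S³/(24(L−S))) = √(155.788³/(24·48.214)) = 57.162182
iter 1: u=1.362684  f(a)=+4.680e+00  f'(a)=-2.022e+00  a ← 57.162182 − (+4.680e+00/-2.022e+00) = 59.476881
iter 2: u=1.309652  f(a)=+2.993e-01  f'(a)=-1.771e+00  a ← 59.476881 − (+2.993e-01/-1.771e+00) = 59.645889
iter 3: u=1.305941  f(a)=+1.409e-03  f'(a)=-1.754e+00  a ← 59.645889 − (+1.409e-03/-1.754e+00) = 59.646692
iter 4: u=1.305923  f(a)=+3.154e-08  f'(a)=-1.754e+00  a ← 59.646692 − (+3.154e-08/-1.754e+00) = 59.646692
iter 5: u=1.305923  f(a)=+5.684e-14  f'(a)=-1.754e+00  a ← 59.646692 − (+5.684e-14/-1.754e+00) = 59.646692
converged: |Δa| < 1e-12 after 5 iterations
sag = a·(cosh(S/(2a)) − 1) = 59.646692·(cosh(1.305923) − 1) = 58.513927
T_max/T_min = cosh(S/(2a)) = 1.981009

a=59.647 sag=58.514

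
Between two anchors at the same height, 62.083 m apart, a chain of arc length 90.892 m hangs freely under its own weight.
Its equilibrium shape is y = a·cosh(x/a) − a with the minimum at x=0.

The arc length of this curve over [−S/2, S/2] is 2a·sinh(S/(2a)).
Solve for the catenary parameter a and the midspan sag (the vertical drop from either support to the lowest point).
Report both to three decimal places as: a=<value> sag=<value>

a=19.781 sag=29.783

seed: a₀ = √(S³/(24(L−S))) = √(62.083³/(24·28.809)) = 18.603272
iter 1: u=1.668604  f(a)=+4.287e+00  f'(a)=-4.050e+00  a ← 18.603272 − (+4.287e+00/-4.050e+00) = 19.661824
iter 2: u=1.578770  f(a)=+3.931e-01  f'(a)=-3.338e+00  a ← 19.661824 − (+3.931e-01/-3.338e+00) = 19.779588
iter 3: u=1.569370  f(a)=+4.043e-03  f'(a)=-3.270e+00  a ← 19.779588 − (+4.043e-03/-3.270e+00) = 19.780824
iter 4: u=1.569272  f(a)=+4.374e-07  f'(a)=-3.269e+00  a ← 19.780824 − (+4.374e-07/-3.269e+00) = 19.780824
iter 5: u=1.569272  f(a)=+0.000e+00  f'(a)=-3.269e+00  a ← 19.780824 − (+0.000e+00/-3.269e+00) = 19.780824
converged: |Δa| < 1e-12 after 5 iterations
sag = a·(cosh(S/(2a)) − 1) = 19.780824·(cosh(1.569272) − 1) = 29.783477
T_max/T_min = cosh(S/(2a)) = 2.505674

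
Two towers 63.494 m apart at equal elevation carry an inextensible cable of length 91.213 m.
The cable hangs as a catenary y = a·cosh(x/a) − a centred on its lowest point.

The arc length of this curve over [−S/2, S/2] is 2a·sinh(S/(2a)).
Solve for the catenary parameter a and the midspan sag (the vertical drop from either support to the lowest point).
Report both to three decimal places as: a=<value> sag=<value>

a=20.790 sag=29.332

seed: a₀ = √(S³/(24(L−S))) = √(63.494³/(24·27.719)) = 19.615737
iter 1: u=1.618445  f(a)=+3.865e+00  f'(a)=-3.639e+00  a ← 19.615737 − (+3.865e+00/-3.639e+00) = 20.677826
iter 2: u=1.535316  f(a)=+3.361e-01  f'(a)=-3.031e+00  a ← 20.677826 − (+3.361e-01/-3.031e+00) = 20.788704
iter 3: u=1.527127  f(a)=+3.077e-03  f'(a)=-2.976e+00  a ← 20.788704 − (+3.077e-03/-2.976e+00) = 20.789738
iter 4: u=1.527051  f(a)=+2.630e-07  f'(a)=-2.976e+00  a ← 20.789738 − (+2.630e-07/-2.976e+00) = 20.789738
iter 5: u=1.527051  f(a)=+0.000e+00  f'(a)=-2.976e+00  a ← 20.789738 − (+0.000e+00/-2.976e+00) = 20.789738
converged: |Δa| < 1e-12 after 5 iterations
sag = a·(cosh(S/(2a)) − 1) = 20.789738·(cosh(1.527051) − 1) = 29.331775
T_max/T_min = cosh(S/(2a)) = 2.410878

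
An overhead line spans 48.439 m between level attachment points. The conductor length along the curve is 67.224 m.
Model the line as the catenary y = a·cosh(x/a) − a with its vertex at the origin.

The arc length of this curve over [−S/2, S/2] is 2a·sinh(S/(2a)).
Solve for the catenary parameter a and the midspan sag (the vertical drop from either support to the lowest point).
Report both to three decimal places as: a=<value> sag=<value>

seed: a₀ = √(S³/(24(L−S))) = √(48.439³/(24·18.785)) = 15.877478
iter 1: u=1.525400  f(a)=+2.311e+00  f'(a)=-2.965e+00  a ← 15.877478 − (+2.311e+00/-2.965e+00) = 16.656860
iter 2: u=1.454026  f(a)=+1.810e-01  f'(a)=-2.517e+00  a ← 16.656860 − (+1.810e-01/-2.517e+00) = 16.728790
iter 3: u=1.447774  f(a)=+1.320e-03  f'(a)=-2.480e+00  a ← 16.728790 − (+1.320e-03/-2.480e+00) = 16.729322
iter 4: u=1.447728  f(a)=+7.131e-08  f'(a)=-2.480e+00  a ← 16.729322 − (+7.131e-08/-2.480e+00) = 16.729322
iter 5: u=1.447728  f(a)=-1.421e-14  f'(a)=-2.480e+00  a ← 16.729322 − (-1.421e-14/-2.480e+00) = 16.729322
converged: |Δa| < 1e-12 after 5 iterations
sag = a·(cosh(S/(2a)) − 1) = 16.729322·(cosh(1.447728) − 1) = 20.815808
T_max/T_min = cosh(S/(2a)) = 2.244271

a=16.729 sag=20.816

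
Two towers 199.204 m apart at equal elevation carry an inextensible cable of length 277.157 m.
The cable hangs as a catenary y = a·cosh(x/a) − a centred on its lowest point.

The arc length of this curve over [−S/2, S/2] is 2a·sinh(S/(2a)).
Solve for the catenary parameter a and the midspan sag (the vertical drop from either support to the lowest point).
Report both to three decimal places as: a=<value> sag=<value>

a=68.518 sag=86.074

seed: a₀ = √(S³/(24(L−S))) = √(199.204³/(24·77.953)) = 65.001749
iter 1: u=1.532297  f(a)=+9.680e+00  f'(a)=-3.011e+00  a ← 65.001749 − (+9.680e+00/-3.011e+00) = 68.216682
iter 2: u=1.460083  f(a)=+7.645e-01  f'(a)=-2.553e+00  a ← 68.216682 − (+7.645e-01/-2.553e+00) = 68.516188
iter 3: u=1.453700  f(a)=+5.672e-03  f'(a)=-2.515e+00  a ← 68.516188 − (+5.672e-03/-2.515e+00) = 68.518444
iter 4: u=1.453652  f(a)=+3.173e-07  f'(a)=-2.515e+00  a ← 68.518444 − (+3.173e-07/-2.515e+00) = 68.518444
iter 5: u=1.453652  f(a)=+1.137e-13  f'(a)=-2.515e+00  a ← 68.518444 − (+1.137e-13/-2.515e+00) = 68.518444
converged: |Δa| < 1e-12 after 5 iterations
sag = a·(cosh(S/(2a)) − 1) = 68.518444·(cosh(1.453652) − 1) = 86.073852
T_max/T_min = cosh(S/(2a)) = 2.256214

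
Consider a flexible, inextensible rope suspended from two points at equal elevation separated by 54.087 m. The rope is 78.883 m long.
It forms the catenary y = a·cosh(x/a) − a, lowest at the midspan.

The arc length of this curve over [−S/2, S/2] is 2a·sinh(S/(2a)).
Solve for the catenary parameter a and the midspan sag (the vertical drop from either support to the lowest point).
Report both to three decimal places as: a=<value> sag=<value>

seed: a₀ = √(S³/(24(L−S))) = √(54.087³/(24·24.796)) = 16.305830
iter 1: u=1.658517  f(a)=+3.642e+00  f'(a)=-3.964e+00  a ← 16.305830 − (+3.642e+00/-3.964e+00) = 17.224592
iter 2: u=1.570052  f(a)=+3.305e-01  f'(a)=-3.275e+00  a ← 17.224592 − (+3.305e-01/-3.275e+00) = 17.325521
iter 3: u=1.560905  f(a)=+3.322e-03  f'(a)=-3.209e+00  a ← 17.325521 − (+3.322e-03/-3.209e+00) = 17.326556
iter 4: u=1.560812  f(a)=+3.429e-07  f'(a)=-3.209e+00  a ← 17.326556 − (+3.429e-07/-3.209e+00) = 17.326556
iter 5: u=1.560812  f(a)=+0.000e+00  f'(a)=-3.209e+00  a ← 17.326556 − (+0.000e+00/-3.209e+00) = 17.326556
converged: |Δa| < 1e-12 after 5 iterations
sag = a·(cosh(S/(2a)) − 1) = 17.326556·(cosh(1.560812) − 1) = 25.752922
T_max/T_min = cosh(S/(2a)) = 2.486327

a=17.327 sag=25.753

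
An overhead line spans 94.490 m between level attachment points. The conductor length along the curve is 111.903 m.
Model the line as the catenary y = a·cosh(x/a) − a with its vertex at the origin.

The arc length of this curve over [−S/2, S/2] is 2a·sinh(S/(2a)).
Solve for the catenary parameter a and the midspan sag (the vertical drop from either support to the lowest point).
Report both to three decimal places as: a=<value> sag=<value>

a=46.123 sag=26.389

seed: a₀ = √(S³/(24(L−S))) = √(94.490³/(24·17.413)) = 44.929993
iter 1: u=1.051525  f(a)=+9.884e-01  f'(a)=-8.643e-01  a ← 44.929993 − (+9.884e-01/-8.643e-01) = 46.073630
iter 2: u=1.025424  f(a)=+3.900e-02  f'(a)=-7.973e-01  a ← 46.073630 − (+3.900e-02/-7.973e-01) = 46.122541
iter 3: u=1.024336  f(a)=+6.622e-05  f'(a)=-7.946e-01  a ← 46.122541 − (+6.622e-05/-7.946e-01) = 46.122624
iter 4: u=1.024335  f(a)=+1.917e-10  f'(a)=-7.946e-01  a ← 46.122624 − (+1.917e-10/-7.946e-01) = 46.122624
iter 5: u=1.024335  f(a)=+1.421e-14  f'(a)=-7.946e-01  a ← 46.122624 − (+1.421e-14/-7.946e-01) = 46.122624
converged: |Δa| < 1e-12 after 5 iterations
sag = a·(cosh(S/(2a)) − 1) = 46.122624·(cosh(1.024335) − 1) = 26.388525
T_max/T_min = cosh(S/(2a)) = 1.572138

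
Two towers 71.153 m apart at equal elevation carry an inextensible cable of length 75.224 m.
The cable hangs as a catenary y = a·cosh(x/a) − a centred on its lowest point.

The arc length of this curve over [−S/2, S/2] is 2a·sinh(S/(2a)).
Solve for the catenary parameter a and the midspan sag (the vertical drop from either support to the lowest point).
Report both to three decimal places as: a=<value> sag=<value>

a=61.235 sag=10.629

seed: a₀ = √(S³/(24(L−S))) = √(71.153³/(24·4.071)) = 60.720264
iter 1: u=0.585908  f(a)=+7.045e-02  f'(a)=-1.388e-01  a ← 60.720264 − (+7.045e-02/-1.388e-01) = 61.228012
iter 2: u=0.581049  f(a)=+8.934e-04  f'(a)=-1.353e-01  a ← 61.228012 − (+8.934e-04/-1.353e-01) = 61.234618
iter 3: u=0.580987  f(a)=+1.478e-07  f'(a)=-1.352e-01  a ← 61.234618 − (+1.478e-07/-1.352e-01) = 61.234619
iter 4: u=0.580987  f(a)=+2.842e-14  f'(a)=-1.352e-01  a ← 61.234619 − (+2.842e-14/-1.352e-01) = 61.234619
converged: |Δa| < 1e-12 after 4 iterations
sag = a·(cosh(S/(2a)) − 1) = 61.234619·(cosh(0.580987) − 1) = 10.628731
T_max/T_min = cosh(S/(2a)) = 1.173574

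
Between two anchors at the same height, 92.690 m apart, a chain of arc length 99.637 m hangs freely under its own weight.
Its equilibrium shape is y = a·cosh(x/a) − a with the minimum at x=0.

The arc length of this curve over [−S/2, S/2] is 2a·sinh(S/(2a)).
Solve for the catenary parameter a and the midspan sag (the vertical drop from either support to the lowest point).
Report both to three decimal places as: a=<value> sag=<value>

seed: a₀ = √(S³/(24(L−S))) = √(92.690³/(24·6.947)) = 69.110662
iter 1: u=0.670591  f(a)=+1.579e-01  f'(a)=-2.102e-01  a ← 69.110662 − (+1.579e-01/-2.102e-01) = 69.861677
iter 2: u=0.663382  f(a)=+2.610e-03  f'(a)=-2.033e-01  a ← 69.861677 − (+2.610e-03/-2.033e-01) = 69.874516
iter 3: u=0.663260  f(a)=+7.403e-07  f'(a)=-2.032e-01  a ← 69.874516 − (+7.403e-07/-2.032e-01) = 69.874520
iter 4: u=0.663260  f(a)=+7.105e-14  f'(a)=-2.032e-01  a ← 69.874520 − (+7.105e-14/-2.032e-01) = 69.874520
converged: |Δa| < 1e-12 after 4 iterations
sag = a·(cosh(S/(2a)) − 1) = 69.874520·(cosh(0.663260) − 1) = 15.941163
T_max/T_min = cosh(S/(2a)) = 1.228140

a=69.875 sag=15.941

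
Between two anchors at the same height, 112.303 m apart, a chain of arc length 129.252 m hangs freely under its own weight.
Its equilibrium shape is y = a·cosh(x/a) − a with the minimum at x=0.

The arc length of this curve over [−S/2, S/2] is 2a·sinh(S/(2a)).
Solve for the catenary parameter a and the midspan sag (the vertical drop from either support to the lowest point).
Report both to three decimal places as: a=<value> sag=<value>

a=60.300 sag=28.089

seed: a₀ = √(S³/(24(L−S))) = √(112.303³/(24·16.949)) = 59.007794
iter 1: u=0.951595  f(a)=+7.841e-01  f'(a)=-6.282e-01  a ← 59.007794 − (+7.841e-01/-6.282e-01) = 60.256046
iter 2: u=0.931882  f(a)=+2.557e-02  f'(a)=-5.878e-01  a ← 60.256046 − (+2.557e-02/-5.878e-01) = 60.299550
iter 3: u=0.931209  f(a)=+2.923e-05  f'(a)=-5.865e-01  a ← 60.299550 − (+2.923e-05/-5.865e-01) = 60.299599
iter 4: u=0.931209  f(a)=+3.831e-11  f'(a)=-5.865e-01  a ← 60.299599 − (+3.831e-11/-5.865e-01) = 60.299599
iter 5: u=0.931209  f(a)=-2.842e-14  f'(a)=-5.865e-01  a ← 60.299599 − (-2.842e-14/-5.865e-01) = 60.299599
converged: |Δa| < 1e-12 after 5 iterations
sag = a·(cosh(S/(2a)) − 1) = 60.299599·(cosh(0.931209) − 1) = 28.089097
T_max/T_min = cosh(S/(2a)) = 1.465826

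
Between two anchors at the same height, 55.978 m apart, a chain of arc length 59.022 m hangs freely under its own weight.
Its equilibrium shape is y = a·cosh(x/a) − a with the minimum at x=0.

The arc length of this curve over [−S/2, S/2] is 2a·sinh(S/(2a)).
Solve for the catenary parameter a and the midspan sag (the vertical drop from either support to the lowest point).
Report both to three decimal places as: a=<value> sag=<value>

a=49.395 sag=8.144

seed: a₀ = √(S³/(24(L−S))) = √(55.978³/(24·3.044)) = 49.000230
iter 1: u=0.571201  f(a)=+5.005e-02  f'(a)=-1.283e-01  a ← 49.000230 − (+5.005e-02/-1.283e-01) = 49.390162
iter 2: u=0.566692  f(a)=+6.037e-04  f'(a)=-1.253e-01  a ← 49.390162 − (+6.037e-04/-1.253e-01) = 49.394981
iter 3: u=0.566637  f(a)=+9.022e-08  f'(a)=-1.252e-01  a ← 49.394981 − (+9.022e-08/-1.252e-01) = 49.394982
iter 4: u=0.566637  f(a)=+0.000e+00  f'(a)=-1.252e-01  a ← 49.394982 − (+0.000e+00/-1.252e-01) = 49.394982
converged: |Δa| < 1e-12 after 4 iterations
sag = a·(cosh(S/(2a)) − 1) = 49.394982·(cosh(0.566637) − 1) = 8.144251
T_max/T_min = cosh(S/(2a)) = 1.164880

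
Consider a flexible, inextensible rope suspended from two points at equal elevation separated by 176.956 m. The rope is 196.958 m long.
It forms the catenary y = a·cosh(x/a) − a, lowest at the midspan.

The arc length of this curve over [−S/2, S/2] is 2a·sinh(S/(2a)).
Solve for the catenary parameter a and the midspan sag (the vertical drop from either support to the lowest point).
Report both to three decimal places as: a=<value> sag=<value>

a=109.213 sag=37.843

seed: a₀ = √(S³/(24(L−S))) = √(176.956³/(24·20.002)) = 107.437429
iter 1: u=0.823531  f(a)=+6.893e-01  f'(a)=-3.982e-01  a ← 107.437429 − (+6.893e-01/-3.982e-01) = 109.168453
iter 2: u=0.810472  f(a)=+1.701e-02  f'(a)=-3.788e-01  a ← 109.168453 − (+1.701e-02/-3.788e-01) = 109.213368
iter 3: u=0.810139  f(a)=+1.094e-05  f'(a)=-3.783e-01  a ← 109.213368 − (+1.094e-05/-3.783e-01) = 109.213397
iter 4: u=0.810139  f(a)=+4.547e-12  f'(a)=-3.783e-01  a ← 109.213397 − (+4.547e-12/-3.783e-01) = 109.213397
converged: |Δa| < 1e-12 after 4 iterations
sag = a·(cosh(S/(2a)) − 1) = 109.213397·(cosh(0.810139) − 1) = 37.843325
T_max/T_min = cosh(S/(2a)) = 1.346508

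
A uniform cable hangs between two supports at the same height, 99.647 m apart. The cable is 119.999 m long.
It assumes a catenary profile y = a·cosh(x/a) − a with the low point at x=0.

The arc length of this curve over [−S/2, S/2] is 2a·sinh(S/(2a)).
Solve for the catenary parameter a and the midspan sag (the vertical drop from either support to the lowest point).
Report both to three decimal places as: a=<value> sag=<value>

a=46.326 sag=29.476

seed: a₀ = √(S³/(24(L−S))) = √(99.647³/(24·20.352)) = 45.007737
iter 1: u=1.106999  f(a)=+1.284e+00  f'(a)=-1.020e+00  a ← 45.007737 − (+1.284e+00/-1.020e+00) = 46.266379
iter 2: u=1.076884  f(a)=+5.583e-02  f'(a)=-9.332e-01  a ← 46.266379 − (+5.583e-02/-9.332e-01) = 46.326208
iter 3: u=1.075493  f(a)=+1.162e-04  f'(a)=-9.293e-01  a ← 46.326208 − (+1.162e-04/-9.293e-01) = 46.326333
iter 4: u=1.075490  f(a)=+5.055e-10  f'(a)=-9.293e-01  a ← 46.326333 − (+5.055e-10/-9.293e-01) = 46.326333
iter 5: u=1.075490  f(a)=-4.263e-14  f'(a)=-9.293e-01  a ← 46.326333 − (-4.263e-14/-9.293e-01) = 46.326333
converged: |Δa| < 1e-12 after 5 iterations
sag = a·(cosh(S/(2a)) − 1) = 46.326333·(cosh(1.075490) − 1) = 29.476498
T_max/T_min = cosh(S/(2a)) = 1.636280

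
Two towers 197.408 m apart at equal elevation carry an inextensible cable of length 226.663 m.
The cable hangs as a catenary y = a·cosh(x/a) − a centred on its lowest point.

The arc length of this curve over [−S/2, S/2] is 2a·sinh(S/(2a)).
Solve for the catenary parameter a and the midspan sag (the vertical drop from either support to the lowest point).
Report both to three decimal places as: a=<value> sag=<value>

a=106.926 sag=48.885

seed: a₀ = √(S³/(24(L−S))) = √(197.408³/(24·29.255)) = 104.674634
iter 1: u=0.942960  f(a)=+1.329e+00  f'(a)=-6.103e-01  a ← 104.674634 − (+1.329e+00/-6.103e-01) = 106.851543
iter 2: u=0.923749  f(a)=+4.258e-02  f'(a)=-5.717e-01  a ← 106.851543 − (+4.258e-02/-5.717e-01) = 106.926010
iter 3: u=0.923106  f(a)=+4.693e-05  f'(a)=-5.705e-01  a ← 106.926010 − (+4.693e-05/-5.705e-01) = 106.926092
iter 4: u=0.923105  f(a)=+5.716e-11  f'(a)=-5.705e-01  a ← 106.926092 − (+5.716e-11/-5.705e-01) = 106.926092
converged: |Δa| < 1e-12 after 4 iterations
sag = a·(cosh(S/(2a)) − 1) = 106.926092·(cosh(0.923105) − 1) = 48.885390
T_max/T_min = cosh(S/(2a)) = 1.457189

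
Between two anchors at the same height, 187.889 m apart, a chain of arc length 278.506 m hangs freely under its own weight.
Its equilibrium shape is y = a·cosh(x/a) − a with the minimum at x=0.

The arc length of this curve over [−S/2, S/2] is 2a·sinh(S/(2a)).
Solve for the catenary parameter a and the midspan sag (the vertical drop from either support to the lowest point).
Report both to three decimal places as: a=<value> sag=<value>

seed: a₀ = √(S³/(24(L−S))) = √(187.889³/(24·90.617)) = 55.225744
iter 1: u=1.701100  f(a)=+1.405e+01  f'(a)=-4.335e+00  a ← 55.225744 − (+1.405e+01/-4.335e+00) = 58.467268
iter 2: u=1.606788  f(a)=+1.332e+00  f'(a)=-3.549e+00  a ← 58.467268 − (+1.332e+00/-3.549e+00) = 58.842677
iter 3: u=1.596537  f(a)=+1.474e-02  f'(a)=-3.471e+00  a ← 58.842677 − (+1.474e-02/-3.471e+00) = 58.846925
iter 4: u=1.596422  f(a)=+1.850e-06  f'(a)=-3.470e+00  a ← 58.846925 − (+1.850e-06/-3.470e+00) = 58.846925
iter 5: u=1.596422  f(a)=+5.684e-14  f'(a)=-3.470e+00  a ← 58.846925 − (+5.684e-14/-3.470e+00) = 58.846925
converged: |Δa| < 1e-12 after 5 iterations
sag = a·(cosh(S/(2a)) − 1) = 58.846925·(cosh(1.596422) − 1) = 92.329656
T_max/T_min = cosh(S/(2a)) = 2.568980

a=58.847 sag=92.330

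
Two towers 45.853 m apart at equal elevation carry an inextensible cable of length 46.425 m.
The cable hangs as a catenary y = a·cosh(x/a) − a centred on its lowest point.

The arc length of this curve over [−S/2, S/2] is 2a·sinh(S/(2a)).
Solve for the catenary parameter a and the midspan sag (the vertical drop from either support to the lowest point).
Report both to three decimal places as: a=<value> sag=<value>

seed: a₀ = √(S³/(24(L−S))) = √(45.853³/(24·0.572)) = 83.800768
iter 1: u=0.273583  f(a)=+2.144e-03  f'(a)=-1.375e-02  a ← 83.800768 − (+2.144e-03/-1.375e-02) = 83.956685
iter 2: u=0.273075  f(a)=+6.000e-06  f'(a)=-1.368e-02  a ← 83.956685 − (+6.000e-06/-1.368e-02) = 83.957124
iter 3: u=0.273074  f(a)=+4.726e-11  f'(a)=-1.368e-02  a ← 83.957124 − (+4.726e-11/-1.368e-02) = 83.957124
iter 4: u=0.273074  f(a)=+7.105e-15  f'(a)=-1.368e-02  a ← 83.957124 − (+7.105e-15/-1.368e-02) = 83.957124
converged: |Δa| < 1e-12 after 4 iterations
sag = a·(cosh(S/(2a)) − 1) = 83.957124·(cosh(0.273074) − 1) = 3.149815
T_max/T_min = cosh(S/(2a)) = 1.037517

a=83.957 sag=3.150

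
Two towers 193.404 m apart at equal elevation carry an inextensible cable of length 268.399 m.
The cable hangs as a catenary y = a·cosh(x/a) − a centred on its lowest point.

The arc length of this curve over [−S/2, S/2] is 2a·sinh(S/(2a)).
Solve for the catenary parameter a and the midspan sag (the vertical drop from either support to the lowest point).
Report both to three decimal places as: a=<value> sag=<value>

seed: a₀ = √(S³/(24(L−S))) = √(193.404³/(24·74.995)) = 63.398123
iter 1: u=1.525313  f(a)=+9.223e+00  f'(a)=-2.964e+00  a ← 63.398123 − (+9.223e+00/-2.964e+00) = 66.509866
iter 2: u=1.453950  f(a)=+7.225e-01  f'(a)=-2.516e+00  a ← 66.509866 − (+7.225e-01/-2.516e+00) = 66.797018
iter 3: u=1.447699  f(a)=+5.267e-03  f'(a)=-2.480e+00  a ← 66.797018 − (+5.267e-03/-2.480e+00) = 66.799142
iter 4: u=1.447653  f(a)=+2.844e-07  f'(a)=-2.479e+00  a ← 66.799142 − (+2.844e-07/-2.479e+00) = 66.799142
iter 5: u=1.447653  f(a)=+0.000e+00  f'(a)=-2.479e+00  a ← 66.799142 − (+0.000e+00/-2.479e+00) = 66.799142
converged: |Δa| < 1e-12 after 5 iterations
sag = a·(cosh(S/(2a)) − 1) = 66.799142·(cosh(1.447653) − 1) = 83.106266
T_max/T_min = cosh(S/(2a)) = 2.244122

a=66.799 sag=83.106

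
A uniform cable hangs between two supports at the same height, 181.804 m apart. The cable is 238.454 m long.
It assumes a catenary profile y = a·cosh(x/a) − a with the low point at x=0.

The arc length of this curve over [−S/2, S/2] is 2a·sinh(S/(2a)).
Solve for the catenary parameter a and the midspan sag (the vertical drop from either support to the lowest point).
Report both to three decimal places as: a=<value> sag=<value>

a=69.389 sag=68.560

seed: a₀ = √(S³/(24(L−S))) = √(181.804³/(24·56.650)) = 66.481311
iter 1: u=1.367332  f(a)=+5.538e+00  f'(a)=-2.045e+00  a ← 66.481311 − (+5.538e+00/-2.045e+00) = 69.189324
iter 2: u=1.313815  f(a)=+3.563e-01  f'(a)=-1.789e+00  a ← 69.189324 − (+3.563e-01/-1.789e+00) = 69.388451
iter 3: u=1.310045  f(a)=+1.700e-03  f'(a)=-1.772e+00  a ← 69.388451 − (+1.700e-03/-1.772e+00) = 69.389410
iter 4: u=1.310027  f(a)=+3.909e-08  f'(a)=-1.772e+00  a ← 69.389410 − (+3.909e-08/-1.772e+00) = 69.389410
iter 5: u=1.310027  f(a)=-2.842e-14  f'(a)=-1.772e+00  a ← 69.389410 − (-2.842e-14/-1.772e+00) = 69.389410
converged: |Δa| < 1e-12 after 5 iterations
sag = a·(cosh(S/(2a)) − 1) = 69.389410·(cosh(1.310027) − 1) = 68.559739
T_max/T_min = cosh(S/(2a)) = 1.988043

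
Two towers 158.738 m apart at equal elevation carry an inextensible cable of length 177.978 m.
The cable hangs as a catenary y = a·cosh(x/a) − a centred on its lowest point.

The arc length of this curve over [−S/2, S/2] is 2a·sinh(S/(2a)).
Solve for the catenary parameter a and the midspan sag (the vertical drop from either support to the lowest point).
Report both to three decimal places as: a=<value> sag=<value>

seed: a₀ = √(S³/(24(L−S))) = √(158.738³/(24·19.240)) = 93.070747
iter 1: u=0.852781  f(a)=+7.118e-01  f'(a)=-4.443e-01  a ← 93.070747 − (+7.118e-01/-4.443e-01) = 94.672875
iter 2: u=0.838350  f(a)=+1.880e-02  f'(a)=-4.211e-01  a ← 94.672875 − (+1.880e-02/-4.211e-01) = 94.717510
iter 3: u=0.837955  f(a)=+1.389e-05  f'(a)=-4.205e-01  a ← 94.717510 − (+1.389e-05/-4.205e-01) = 94.717543
iter 4: u=0.837955  f(a)=+7.617e-12  f'(a)=-4.205e-01  a ← 94.717543 − (+7.617e-12/-4.205e-01) = 94.717543
converged: |Δa| < 1e-12 after 4 iterations
sag = a·(cosh(S/(2a)) − 1) = 94.717543·(cosh(0.837955) − 1) = 35.245741
T_max/T_min = cosh(S/(2a)) = 1.372114

a=94.718 sag=35.246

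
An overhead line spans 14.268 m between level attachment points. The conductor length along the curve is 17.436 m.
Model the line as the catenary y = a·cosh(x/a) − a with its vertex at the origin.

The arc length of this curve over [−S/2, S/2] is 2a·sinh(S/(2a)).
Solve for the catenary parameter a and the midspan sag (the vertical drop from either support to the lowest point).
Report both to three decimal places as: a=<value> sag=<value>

seed: a₀ = √(S³/(24(L−S))) = √(14.268³/(24·3.168)) = 6.180825
iter 1: u=1.154215  f(a)=+2.178e-01  f'(a)=-1.168e+00  a ← 6.180825 − (+2.178e-01/-1.168e+00) = 6.367280
iter 2: u=1.120416  f(a)=+1.025e-02  f'(a)=-1.061e+00  a ← 6.367280 − (+1.025e-02/-1.061e+00) = 6.376939
iter 3: u=1.118719  f(a)=+2.514e-05  f'(a)=-1.056e+00  a ← 6.376939 − (+2.514e-05/-1.056e+00) = 6.376963
iter 4: u=1.118714  f(a)=+1.522e-10  f'(a)=-1.056e+00  a ← 6.376963 − (+1.522e-10/-1.056e+00) = 6.376963
iter 5: u=1.118714  f(a)=+0.000e+00  f'(a)=-1.056e+00  a ← 6.376963 − (+0.000e+00/-1.056e+00) = 6.376963
converged: |Δa| < 1e-12 after 5 iterations
sag = a·(cosh(S/(2a)) − 1) = 6.376963·(cosh(1.118714) − 1) = 4.424388
T_max/T_min = cosh(S/(2a)) = 1.693808

a=6.377 sag=4.424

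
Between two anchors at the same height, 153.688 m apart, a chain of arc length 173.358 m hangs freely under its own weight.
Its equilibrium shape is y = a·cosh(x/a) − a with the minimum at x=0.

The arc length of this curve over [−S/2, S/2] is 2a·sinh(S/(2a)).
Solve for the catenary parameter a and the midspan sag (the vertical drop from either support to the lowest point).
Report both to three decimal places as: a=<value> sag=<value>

seed: a₀ = √(S³/(24(L−S))) = √(153.688³/(24·19.670)) = 87.690417
iter 1: u=0.876310  f(a)=+7.692e-01  f'(a)=-4.840e-01  a ← 87.690417 − (+7.692e-01/-4.840e-01) = 89.279578
iter 2: u=0.860712  f(a)=+2.141e-02  f'(a)=-4.574e-01  a ← 89.279578 − (+2.141e-02/-4.574e-01) = 89.326379
iter 3: u=0.860261  f(a)=+1.763e-05  f'(a)=-4.567e-01  a ← 89.326379 − (+1.763e-05/-4.567e-01) = 89.326418
iter 4: u=0.860261  f(a)=+1.197e-11  f'(a)=-4.567e-01  a ← 89.326418 − (+1.197e-11/-4.567e-01) = 89.326418
converged: |Δa| < 1e-12 after 4 iterations
sag = a·(cosh(S/(2a)) − 1) = 89.326418·(cosh(0.860261) − 1) = 35.142285
T_max/T_min = cosh(S/(2a)) = 1.393414

a=89.326 sag=35.142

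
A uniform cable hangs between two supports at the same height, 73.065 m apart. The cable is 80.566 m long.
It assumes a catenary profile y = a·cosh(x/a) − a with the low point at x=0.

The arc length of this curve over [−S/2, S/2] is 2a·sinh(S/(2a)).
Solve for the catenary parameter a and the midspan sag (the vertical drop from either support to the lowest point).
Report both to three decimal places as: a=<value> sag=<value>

a=47.248 sag=14.841

seed: a₀ = √(S³/(24(L−S))) = √(73.065³/(24·7.501)) = 46.547770
iter 1: u=0.784839  f(a)=+2.344e-01  f'(a)=-3.426e-01  a ← 46.547770 − (+2.344e-01/-3.426e-01) = 47.232086
iter 2: u=0.773468  f(a)=+5.270e-03  f'(a)=-3.273e-01  a ← 47.232086 − (+5.270e-03/-3.273e-01) = 47.248186
iter 3: u=0.773204  f(a)=+2.799e-06  f'(a)=-3.270e-01  a ← 47.248186 − (+2.799e-06/-3.270e-01) = 47.248194
iter 4: u=0.773204  f(a)=+7.816e-13  f'(a)=-3.270e-01  a ← 47.248194 − (+7.816e-13/-3.270e-01) = 47.248194
converged: |Δa| < 1e-12 after 4 iterations
sag = a·(cosh(S/(2a)) − 1) = 47.248194·(cosh(0.773204) − 1) = 14.841354
T_max/T_min = cosh(S/(2a)) = 1.314115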